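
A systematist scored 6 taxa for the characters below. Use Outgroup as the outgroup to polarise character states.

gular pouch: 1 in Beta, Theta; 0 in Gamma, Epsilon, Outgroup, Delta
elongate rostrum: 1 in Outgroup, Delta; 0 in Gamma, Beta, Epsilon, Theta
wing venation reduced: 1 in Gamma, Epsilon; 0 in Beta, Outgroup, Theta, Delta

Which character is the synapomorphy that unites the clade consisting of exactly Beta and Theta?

gular pouch

Character polarity is set by the outgroup: the derived state is whichever differs from the outgroup's state, so for elongate rostrum the derived state is '0', and for the remaining characters it is '1'.
Only Beta and Theta show the derived state '1' for gular pouch, supporting them as a clade.
elongate rostrum: derived state '0' in Beta, Epsilon, Gamma, and Theta only — synapomorphy for {Beta, Epsilon, Gamma, Theta}.
wing venation reduced: derived state '1' in Epsilon and Gamma only — synapomorphy for {Epsilon, Gamma}.
Most parsimonious ingroup topology: (((Gamma,Epsilon),(Theta,Beta)),Delta).
The clade {Beta, Theta} is supported by gular pouch: its derived state '1' occurs in exactly those taxa and in no other taxon (including the outgroup).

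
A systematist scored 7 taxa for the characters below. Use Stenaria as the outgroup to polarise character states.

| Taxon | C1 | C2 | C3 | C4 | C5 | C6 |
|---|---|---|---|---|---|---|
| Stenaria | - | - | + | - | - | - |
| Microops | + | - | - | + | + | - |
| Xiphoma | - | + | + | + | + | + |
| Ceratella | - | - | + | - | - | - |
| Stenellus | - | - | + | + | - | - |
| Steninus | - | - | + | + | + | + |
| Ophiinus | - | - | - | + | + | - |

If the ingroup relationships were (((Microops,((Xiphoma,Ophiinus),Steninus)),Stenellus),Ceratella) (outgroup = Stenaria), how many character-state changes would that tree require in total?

Map each character onto (((Microops,((Xiphoma,Ophiinus),Steninus)),Stenellus),Ceratella) (rooted by Stenaria) and count the minimum state changes it requires (Fitch parsimony):
C1: 1; C2: 1; C3: 2; C4: 1; C5: 1; C6: 2.
Total tree length = 8.

8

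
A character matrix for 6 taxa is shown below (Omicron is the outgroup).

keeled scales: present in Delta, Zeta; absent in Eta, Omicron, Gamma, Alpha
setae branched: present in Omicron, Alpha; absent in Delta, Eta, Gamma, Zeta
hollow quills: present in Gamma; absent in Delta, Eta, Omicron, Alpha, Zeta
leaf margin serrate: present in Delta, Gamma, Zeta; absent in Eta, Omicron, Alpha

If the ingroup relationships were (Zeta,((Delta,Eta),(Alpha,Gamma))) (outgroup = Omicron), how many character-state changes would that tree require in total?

8

Map each character onto (Zeta,((Delta,Eta),(Alpha,Gamma))) (rooted by Omicron) and count the minimum state changes it requires (Fitch parsimony):
keeled scales: 2; setae branched: 2; hollow quills: 1; leaf margin serrate: 3.
Total tree length = 8.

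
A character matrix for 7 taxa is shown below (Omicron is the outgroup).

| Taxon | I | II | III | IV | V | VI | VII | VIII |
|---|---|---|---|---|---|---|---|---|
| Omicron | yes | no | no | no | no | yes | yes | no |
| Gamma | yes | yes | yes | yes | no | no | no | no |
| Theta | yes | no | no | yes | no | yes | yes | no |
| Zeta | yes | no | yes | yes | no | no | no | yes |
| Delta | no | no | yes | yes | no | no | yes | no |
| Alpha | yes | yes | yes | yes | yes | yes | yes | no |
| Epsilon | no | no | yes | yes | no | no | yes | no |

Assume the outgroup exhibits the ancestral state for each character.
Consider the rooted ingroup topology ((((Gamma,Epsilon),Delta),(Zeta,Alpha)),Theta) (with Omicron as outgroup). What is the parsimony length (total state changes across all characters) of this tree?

12

Map each character onto ((((Gamma,Epsilon),Delta),(Zeta,Alpha)),Theta) (rooted by Omicron) and count the minimum state changes it requires (Fitch parsimony):
I: 2; II: 2; III: 1; IV: 1; V: 1; VI: 2; VII: 2; VIII: 1.
Total tree length = 12.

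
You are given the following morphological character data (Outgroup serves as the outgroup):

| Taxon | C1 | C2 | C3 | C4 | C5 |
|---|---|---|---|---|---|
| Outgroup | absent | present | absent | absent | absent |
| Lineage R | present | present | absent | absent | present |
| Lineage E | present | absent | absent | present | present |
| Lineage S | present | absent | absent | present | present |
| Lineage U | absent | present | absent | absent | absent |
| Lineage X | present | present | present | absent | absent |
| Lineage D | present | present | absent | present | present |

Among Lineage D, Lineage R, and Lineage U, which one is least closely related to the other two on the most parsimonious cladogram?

Lineage U

Character polarity is set by the outgroup: the derived state is whichever differs from the outgroup's state, so for C2 the derived state is 'absent', and for the remaining characters it is 'present'.
C1: derived state 'present' in Lineage D, Lineage E, Lineage R, Lineage S, and Lineage X only — synapomorphy for {Lineage D, Lineage E, Lineage R, Lineage S, Lineage X}.
Only Lineage E and Lineage S show the derived state 'absent' for C2, supporting them as a clade.
C3: derived state 'present' in Lineage X only — an autapomorphy, so it tells us nothing about relationships among taxa.
Only Lineage D, Lineage E, and Lineage S show the derived state 'present' for C4, supporting them as a clade.
C5: derived state 'present' in Lineage D, Lineage E, Lineage R, and Lineage S only — synapomorphy for {Lineage D, Lineage E, Lineage R, Lineage S}.
Most parsimonious ingroup topology: (((Lineage R,((Lineage E,Lineage S),Lineage D)),Lineage X),Lineage U).
Lineage D and Lineage R share a more recent common ancestor with each other than either does with Lineage U, so Lineage U is the least closely related of the three.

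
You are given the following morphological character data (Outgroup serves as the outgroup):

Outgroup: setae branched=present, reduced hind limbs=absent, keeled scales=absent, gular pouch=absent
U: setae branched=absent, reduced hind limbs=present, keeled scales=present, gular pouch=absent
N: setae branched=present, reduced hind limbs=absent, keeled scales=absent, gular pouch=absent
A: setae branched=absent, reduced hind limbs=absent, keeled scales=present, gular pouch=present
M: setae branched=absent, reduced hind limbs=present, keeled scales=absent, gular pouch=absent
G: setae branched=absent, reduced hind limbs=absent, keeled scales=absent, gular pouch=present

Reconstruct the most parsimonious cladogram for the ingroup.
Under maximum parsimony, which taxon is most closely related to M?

Character polarity is set by the outgroup: the derived state is whichever differs from the outgroup's state, so for setae branched the derived state is 'absent', and for the remaining characters it is 'present'.
setae branched: derived state 'absent' in A, G, M, and U only — synapomorphy for {A, G, M, U}.
reduced hind limbs: derived state 'present' in M and U only — synapomorphy for {M, U}.
keeled scales (state 'present') occurs in A and U but conflicts with the nesting implied by the other characters — most parsimoniously interpreted as homoplasy.
gular pouch: derived state 'present' in A and G only — synapomorphy for {A, G}.
Most parsimonious ingroup topology: (((A,G),(M,U)),N).
M and U form a cherry on this tree, so they are sister taxa.

U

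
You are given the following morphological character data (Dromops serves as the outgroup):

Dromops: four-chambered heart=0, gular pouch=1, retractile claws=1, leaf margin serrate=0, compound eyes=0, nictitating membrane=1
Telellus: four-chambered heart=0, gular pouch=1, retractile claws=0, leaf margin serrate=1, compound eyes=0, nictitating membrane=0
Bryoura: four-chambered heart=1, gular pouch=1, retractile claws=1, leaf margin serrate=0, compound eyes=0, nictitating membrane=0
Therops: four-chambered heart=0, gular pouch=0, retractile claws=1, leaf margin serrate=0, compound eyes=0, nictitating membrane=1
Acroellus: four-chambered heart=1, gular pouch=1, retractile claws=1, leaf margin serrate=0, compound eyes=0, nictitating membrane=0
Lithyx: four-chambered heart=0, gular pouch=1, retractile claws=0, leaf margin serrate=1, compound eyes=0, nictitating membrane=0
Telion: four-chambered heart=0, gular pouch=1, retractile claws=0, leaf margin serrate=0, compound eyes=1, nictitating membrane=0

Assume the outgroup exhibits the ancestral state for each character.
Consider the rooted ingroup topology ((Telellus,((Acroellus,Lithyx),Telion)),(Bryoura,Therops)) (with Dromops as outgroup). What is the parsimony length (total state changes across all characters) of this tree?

10

Map each character onto ((Telellus,((Acroellus,Lithyx),Telion)),(Bryoura,Therops)) (rooted by Dromops) and count the minimum state changes it requires (Fitch parsimony):
four-chambered heart: 2; gular pouch: 1; retractile claws: 2; leaf margin serrate: 2; compound eyes: 1; nictitating membrane: 2.
Total tree length = 10.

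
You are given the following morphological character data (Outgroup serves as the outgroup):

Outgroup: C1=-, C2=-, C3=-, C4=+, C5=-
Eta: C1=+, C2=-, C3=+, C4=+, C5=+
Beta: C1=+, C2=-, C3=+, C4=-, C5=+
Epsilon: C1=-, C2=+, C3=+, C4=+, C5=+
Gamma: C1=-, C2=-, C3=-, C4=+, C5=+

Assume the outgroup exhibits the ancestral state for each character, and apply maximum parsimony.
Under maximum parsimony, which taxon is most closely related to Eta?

Beta

Character polarity is set by the outgroup: the derived state is whichever differs from the outgroup's state, so for C4 the derived state is '-', and for the remaining characters it is '+'.
C1: derived state '+' in Beta and Eta only — synapomorphy for {Beta, Eta}.
C2 (derived state '+') is unique to Epsilon (autapomorphy; uninformative for grouping).
C3 (derived state '+') is shared by Beta, Epsilon, and Eta — a synapomorphy uniting that clade.
C4 (derived state '-') is unique to Beta (autapomorphy; uninformative for grouping).
C5 (derived state '+') is shared by all ingroup taxa — unites the whole ingroup.
Most parsimonious ingroup topology: (((Eta,Beta),Epsilon),Gamma).
Eta and Beta form a cherry on this tree, so they are sister taxa.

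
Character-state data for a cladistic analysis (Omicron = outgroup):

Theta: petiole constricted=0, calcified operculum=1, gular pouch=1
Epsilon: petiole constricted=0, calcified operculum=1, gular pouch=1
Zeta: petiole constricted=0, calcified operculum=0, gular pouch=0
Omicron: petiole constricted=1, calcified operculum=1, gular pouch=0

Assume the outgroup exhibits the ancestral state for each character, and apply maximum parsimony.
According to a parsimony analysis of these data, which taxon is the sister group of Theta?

Character polarity is set by the outgroup: the derived state is whichever differs from the outgroup's state, so for petiole constricted, calcified operculum the derived state is '0', and for the remaining characters it is '1'.
petiole constricted (derived state '0') is shared by all ingroup taxa — unites the whole ingroup.
calcified operculum (derived state '0') is unique to Zeta (autapomorphy; uninformative for grouping).
Only Epsilon and Theta show the derived state '1' for gular pouch, supporting them as a clade.
Most parsimonious ingroup topology: ((Epsilon,Theta),Zeta).
Theta and Epsilon form a cherry on this tree, so they are sister taxa.

Epsilon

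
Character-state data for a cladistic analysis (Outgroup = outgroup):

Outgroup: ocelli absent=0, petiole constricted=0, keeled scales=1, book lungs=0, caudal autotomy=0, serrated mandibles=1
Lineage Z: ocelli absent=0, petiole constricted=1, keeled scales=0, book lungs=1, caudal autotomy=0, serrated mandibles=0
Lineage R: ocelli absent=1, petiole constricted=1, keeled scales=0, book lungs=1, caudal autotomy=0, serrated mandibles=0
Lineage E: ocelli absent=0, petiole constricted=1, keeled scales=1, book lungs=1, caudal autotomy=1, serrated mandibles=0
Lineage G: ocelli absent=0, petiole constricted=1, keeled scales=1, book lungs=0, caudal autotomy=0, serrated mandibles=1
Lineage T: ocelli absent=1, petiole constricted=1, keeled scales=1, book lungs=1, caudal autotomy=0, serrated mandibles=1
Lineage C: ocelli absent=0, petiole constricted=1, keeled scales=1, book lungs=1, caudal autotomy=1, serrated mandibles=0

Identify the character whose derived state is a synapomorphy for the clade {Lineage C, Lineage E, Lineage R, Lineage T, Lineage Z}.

book lungs

Character polarity is set by the outgroup: the derived state is whichever differs from the outgroup's state, so for keeled scales, serrated mandibles the derived state is '0', and for the remaining characters it is '1'.
ocelli absent groups Lineage R and Lineage T, which is incompatible with the clades supported by the remaining characters; treating it as convergent (homoplasy) costs fewer steps than any alternative tree.
petiole constricted (derived state '1') is shared by all ingroup taxa — unites the whole ingroup.
Only Lineage R and Lineage Z show the derived state '0' for keeled scales, supporting them as a clade.
Only Lineage C, Lineage E, Lineage R, Lineage T, and Lineage Z show the derived state '1' for book lungs, supporting them as a clade.
caudal autotomy: derived state '1' in Lineage C and Lineage E only — synapomorphy for {Lineage C, Lineage E}.
serrated mandibles: derived state '0' in Lineage C, Lineage E, Lineage R, and Lineage Z only — synapomorphy for {Lineage C, Lineage E, Lineage R, Lineage Z}.
Most parsimonious ingroup topology: ((((Lineage Z,Lineage R),(Lineage E,Lineage C)),Lineage T),Lineage G).
The clade {Lineage C, Lineage E, Lineage R, Lineage T, Lineage Z} is supported by book lungs: its derived state '1' occurs in exactly those taxa and in no other taxon (including the outgroup).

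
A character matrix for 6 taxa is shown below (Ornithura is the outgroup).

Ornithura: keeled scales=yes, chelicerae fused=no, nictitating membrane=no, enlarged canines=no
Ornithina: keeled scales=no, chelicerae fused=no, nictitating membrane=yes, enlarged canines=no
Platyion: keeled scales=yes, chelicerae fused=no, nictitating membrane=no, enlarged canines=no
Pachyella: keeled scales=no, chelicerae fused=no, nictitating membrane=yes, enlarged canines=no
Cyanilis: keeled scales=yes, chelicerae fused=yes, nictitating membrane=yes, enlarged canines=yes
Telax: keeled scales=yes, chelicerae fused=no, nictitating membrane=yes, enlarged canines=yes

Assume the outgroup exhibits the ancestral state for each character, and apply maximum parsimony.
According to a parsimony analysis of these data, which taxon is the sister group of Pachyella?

Ornithina

Character polarity is set by the outgroup: the derived state is whichever differs from the outgroup's state, so for keeled scales the derived state is 'no', and for the remaining characters it is 'yes'.
keeled scales (derived state 'no') is shared by Ornithina and Pachyella — a synapomorphy uniting that clade.
chelicerae fused: derived state 'yes' in Cyanilis only — an autapomorphy, so it tells us nothing about relationships among taxa.
nictitating membrane (derived state 'yes') is shared by Cyanilis, Ornithina, Pachyella, and Telax — a synapomorphy uniting that clade.
Only Cyanilis and Telax show the derived state 'yes' for enlarged canines, supporting them as a clade.
Most parsimonious ingroup topology: (((Ornithina,Pachyella),(Cyanilis,Telax)),Platyion).
Pachyella and Ornithina form a cherry on this tree, so they are sister taxa.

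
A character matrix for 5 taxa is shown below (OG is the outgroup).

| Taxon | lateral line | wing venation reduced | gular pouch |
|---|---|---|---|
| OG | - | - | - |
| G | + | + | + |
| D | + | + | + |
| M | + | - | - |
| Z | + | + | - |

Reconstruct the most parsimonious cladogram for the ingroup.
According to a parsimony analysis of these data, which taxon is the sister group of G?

The outgroup has state '-' for every character, so '+' is the derived state throughout.
lateral line (derived state '+') is shared by all ingroup taxa — unites the whole ingroup.
wing venation reduced: derived state '+' in D, G, and Z only — synapomorphy for {D, G, Z}.
gular pouch: derived state '+' in D and G only — synapomorphy for {D, G}.
Most parsimonious ingroup topology: (((G,D),Z),M).
G and D form a cherry on this tree, so they are sister taxa.

D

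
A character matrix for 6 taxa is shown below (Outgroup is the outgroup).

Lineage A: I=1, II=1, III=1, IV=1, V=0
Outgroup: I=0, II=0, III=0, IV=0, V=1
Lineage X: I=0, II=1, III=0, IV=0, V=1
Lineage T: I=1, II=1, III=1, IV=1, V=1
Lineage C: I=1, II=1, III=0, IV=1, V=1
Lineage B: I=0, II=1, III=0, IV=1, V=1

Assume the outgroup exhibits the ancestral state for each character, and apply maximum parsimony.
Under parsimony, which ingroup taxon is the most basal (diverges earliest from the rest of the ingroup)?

Character polarity is set by the outgroup: the derived state is whichever differs from the outgroup's state, so for V the derived state is '0', and for the remaining characters it is '1'.
I: derived state '1' in Lineage A, Lineage C, and Lineage T only — synapomorphy for {Lineage A, Lineage C, Lineage T}.
All ingroup taxa share the derived state '1' for II; it defines the ingroup but does not resolve relationships within it.
III (derived state '1') is shared by Lineage A and Lineage T — a synapomorphy uniting that clade.
Only Lineage A, Lineage B, Lineage C, and Lineage T show the derived state '1' for IV, supporting them as a clade.
V: derived state '0' in Lineage A only — an autapomorphy, so it tells us nothing about relationships among taxa.
Most parsimonious ingroup topology: (((Lineage C,(Lineage A,Lineage T)),Lineage B),Lineage X).
Lineage X is sister to the clade containing all other ingroup taxa, so it is the earliest-diverging (most basal) ingroup lineage.

Lineage X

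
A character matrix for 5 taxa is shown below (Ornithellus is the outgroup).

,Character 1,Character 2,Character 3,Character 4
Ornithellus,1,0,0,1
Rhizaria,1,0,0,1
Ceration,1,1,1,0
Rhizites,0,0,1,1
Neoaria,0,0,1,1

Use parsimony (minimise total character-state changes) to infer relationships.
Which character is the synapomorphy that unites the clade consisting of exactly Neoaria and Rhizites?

Character 1

Character polarity is set by the outgroup: the derived state is whichever differs from the outgroup's state, so for Character 1, Character 4 the derived state is '0', and for the remaining characters it is '1'.
Character 1 (derived state '0') is shared by Neoaria and Rhizites — a synapomorphy uniting that clade.
Character 2 (derived state '1') is unique to Ceration (autapomorphy; uninformative for grouping).
Character 3: derived state '1' in Ceration, Neoaria, and Rhizites only — synapomorphy for {Ceration, Neoaria, Rhizites}.
Character 4: derived state '0' in Ceration only — an autapomorphy, so it tells us nothing about relationships among taxa.
Most parsimonious ingroup topology: (Rhizaria,(Ceration,(Rhizites,Neoaria))).
The clade {Neoaria, Rhizites} is supported by Character 1: its derived state '0' occurs in exactly those taxa and in no other taxon (including the outgroup).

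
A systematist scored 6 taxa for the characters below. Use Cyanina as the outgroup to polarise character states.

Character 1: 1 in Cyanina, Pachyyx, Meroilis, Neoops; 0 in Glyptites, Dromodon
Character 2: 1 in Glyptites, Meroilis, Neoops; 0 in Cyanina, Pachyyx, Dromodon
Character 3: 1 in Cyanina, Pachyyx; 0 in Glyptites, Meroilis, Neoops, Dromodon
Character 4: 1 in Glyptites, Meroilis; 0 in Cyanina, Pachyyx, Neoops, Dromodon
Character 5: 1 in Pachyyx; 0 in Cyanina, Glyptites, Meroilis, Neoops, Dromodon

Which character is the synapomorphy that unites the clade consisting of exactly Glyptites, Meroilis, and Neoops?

Character 2

Character polarity is set by the outgroup: the derived state is whichever differs from the outgroup's state, so for Character 1, Character 3 the derived state is '0', and for the remaining characters it is '1'.
Character 1 groups Dromodon and Glyptites, which is incompatible with the clades supported by the remaining characters; treating it as convergent (homoplasy) costs fewer steps than any alternative tree.
Only Glyptites, Meroilis, and Neoops show the derived state '1' for Character 2, supporting them as a clade.
Character 3: derived state '0' in Dromodon, Glyptites, Meroilis, and Neoops only — synapomorphy for {Dromodon, Glyptites, Meroilis, Neoops}.
Character 4 (derived state '1') is shared by Glyptites and Meroilis — a synapomorphy uniting that clade.
Character 5: derived state '1' in Pachyyx only — an autapomorphy, so it tells us nothing about relationships among taxa.
Most parsimonious ingroup topology: ((((Glyptites,Meroilis),Neoops),Dromodon),Pachyyx).
The clade {Glyptites, Meroilis, Neoops} is supported by Character 2: its derived state '1' occurs in exactly those taxa and in no other taxon (including the outgroup).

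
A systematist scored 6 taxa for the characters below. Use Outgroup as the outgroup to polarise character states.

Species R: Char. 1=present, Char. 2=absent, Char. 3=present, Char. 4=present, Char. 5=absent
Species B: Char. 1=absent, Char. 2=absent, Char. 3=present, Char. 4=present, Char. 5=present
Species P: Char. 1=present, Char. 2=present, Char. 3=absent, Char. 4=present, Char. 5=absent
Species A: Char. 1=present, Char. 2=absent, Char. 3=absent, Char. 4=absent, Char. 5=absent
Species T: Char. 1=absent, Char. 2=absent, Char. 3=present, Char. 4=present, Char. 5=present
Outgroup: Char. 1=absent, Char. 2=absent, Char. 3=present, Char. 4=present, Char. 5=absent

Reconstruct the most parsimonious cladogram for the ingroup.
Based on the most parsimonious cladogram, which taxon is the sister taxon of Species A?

Character polarity is set by the outgroup: the derived state is whichever differs from the outgroup's state, so for Char. 3, Char. 4 the derived state is 'absent', and for the remaining characters it is 'present'.
Char. 1 (derived state 'present') is shared by Species A, Species P, and Species R — a synapomorphy uniting that clade.
Char. 2: derived state 'present' in Species P only — an autapomorphy, so it tells us nothing about relationships among taxa.
Char. 3 (derived state 'absent') is shared by Species A and Species P — a synapomorphy uniting that clade.
Char. 4: derived state 'absent' in Species A only — an autapomorphy, so it tells us nothing about relationships among taxa.
Char. 5 (derived state 'present') is shared by Species B and Species T — a synapomorphy uniting that clade.
Most parsimonious ingroup topology: (((Species P,Species A),Species R),(Species B,Species T)).
Species A and Species P form a cherry on this tree, so they are sister taxa.

Species P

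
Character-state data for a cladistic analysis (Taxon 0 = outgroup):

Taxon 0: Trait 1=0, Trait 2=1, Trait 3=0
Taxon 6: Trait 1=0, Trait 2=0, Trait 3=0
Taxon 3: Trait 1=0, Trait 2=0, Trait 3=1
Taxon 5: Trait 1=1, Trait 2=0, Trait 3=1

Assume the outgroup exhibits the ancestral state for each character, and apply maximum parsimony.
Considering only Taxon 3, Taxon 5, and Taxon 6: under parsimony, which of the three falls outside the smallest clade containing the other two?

Taxon 6

Character polarity is set by the outgroup: the derived state is whichever differs from the outgroup's state, so for Trait 2 the derived state is '0', and for the remaining characters it is '1'.
Trait 1 (derived state '1') is unique to Taxon 5 (autapomorphy; uninformative for grouping).
Trait 2 (derived state '0') is shared by all ingroup taxa — unites the whole ingroup.
Only Taxon 3 and Taxon 5 show the derived state '1' for Trait 3, supporting them as a clade.
Most parsimonious ingroup topology: (Taxon 6,(Taxon 3,Taxon 5)).
Taxon 3 and Taxon 5 share a more recent common ancestor with each other than either does with Taxon 6, so Taxon 6 is the least closely related of the three.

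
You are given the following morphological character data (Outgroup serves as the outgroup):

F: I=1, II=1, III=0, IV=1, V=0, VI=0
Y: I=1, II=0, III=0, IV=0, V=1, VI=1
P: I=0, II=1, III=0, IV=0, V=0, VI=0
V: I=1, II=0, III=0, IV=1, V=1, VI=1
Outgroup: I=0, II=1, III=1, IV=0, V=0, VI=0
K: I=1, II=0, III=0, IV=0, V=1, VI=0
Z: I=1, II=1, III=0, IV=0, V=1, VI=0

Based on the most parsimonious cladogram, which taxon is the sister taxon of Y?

Character polarity is set by the outgroup: the derived state is whichever differs from the outgroup's state, so for II, III the derived state is '0', and for the remaining characters it is '1'.
I (derived state '1') is shared by F, K, V, Y, and Z — a synapomorphy uniting that clade.
II: derived state '0' in K, V, and Y only — synapomorphy for {K, V, Y}.
All ingroup taxa share the derived state '0' for III; it defines the ingroup but does not resolve relationships within it.
IV groups F and V, which is incompatible with the clades supported by the remaining characters; treating it as convergent (homoplasy) costs fewer steps than any alternative tree.
Only K, V, Y, and Z show the derived state '1' for V, supporting them as a clade.
VI: derived state '1' in V and Y only — synapomorphy for {V, Y}.
Most parsimonious ingroup topology: (((((V,Y),K),Z),F),P).
Y and V form a cherry on this tree, so they are sister taxa.

V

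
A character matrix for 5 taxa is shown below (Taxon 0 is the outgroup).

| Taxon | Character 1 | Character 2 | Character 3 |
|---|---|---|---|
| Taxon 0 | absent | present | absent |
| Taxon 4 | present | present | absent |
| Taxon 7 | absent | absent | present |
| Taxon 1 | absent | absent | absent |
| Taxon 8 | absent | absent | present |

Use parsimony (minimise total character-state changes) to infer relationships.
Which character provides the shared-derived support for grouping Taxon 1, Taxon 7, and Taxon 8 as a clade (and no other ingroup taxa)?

Character polarity is set by the outgroup: the derived state is whichever differs from the outgroup's state, so for Character 2 the derived state is 'absent', and for the remaining characters it is 'present'.
Character 1: derived state 'present' in Taxon 4 only — an autapomorphy, so it tells us nothing about relationships among taxa.
Only Taxon 1, Taxon 7, and Taxon 8 show the derived state 'absent' for Character 2, supporting them as a clade.
Character 3: derived state 'present' in Taxon 7 and Taxon 8 only — synapomorphy for {Taxon 7, Taxon 8}.
Most parsimonious ingroup topology: (Taxon 4,((Taxon 7,Taxon 8),Taxon 1)).
The clade {Taxon 1, Taxon 7, Taxon 8} is supported by Character 2: its derived state 'absent' occurs in exactly those taxa and in no other taxon (including the outgroup).

Character 2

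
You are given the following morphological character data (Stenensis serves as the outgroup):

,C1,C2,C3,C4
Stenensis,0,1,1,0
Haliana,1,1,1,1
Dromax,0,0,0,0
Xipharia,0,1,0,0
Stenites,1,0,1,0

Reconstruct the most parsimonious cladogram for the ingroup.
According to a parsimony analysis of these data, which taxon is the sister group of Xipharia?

Dromax

Character polarity is set by the outgroup: the derived state is whichever differs from the outgroup's state, so for C2, C3 the derived state is '0', and for the remaining characters it is '1'.
Only Haliana and Stenites show the derived state '1' for C1, supporting them as a clade.
C2 (state '0') occurs in Dromax and Stenites but conflicts with the nesting implied by the other characters — most parsimoniously interpreted as homoplasy.
C3 (derived state '0') is shared by Dromax and Xipharia — a synapomorphy uniting that clade.
C4 (derived state '1') is unique to Haliana (autapomorphy; uninformative for grouping).
Most parsimonious ingroup topology: ((Haliana,Stenites),(Dromax,Xipharia)).
Xipharia and Dromax form a cherry on this tree, so they are sister taxa.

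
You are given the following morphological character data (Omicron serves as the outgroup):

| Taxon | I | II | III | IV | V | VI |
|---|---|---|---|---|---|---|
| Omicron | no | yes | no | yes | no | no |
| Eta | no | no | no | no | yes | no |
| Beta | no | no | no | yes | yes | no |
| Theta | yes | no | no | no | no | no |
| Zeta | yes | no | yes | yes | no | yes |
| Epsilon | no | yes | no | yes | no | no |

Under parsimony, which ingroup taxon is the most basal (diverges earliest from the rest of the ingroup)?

Character polarity is set by the outgroup: the derived state is whichever differs from the outgroup's state, so for II, IV the derived state is 'no', and for the remaining characters it is 'yes'.
Only Theta and Zeta show the derived state 'yes' for I, supporting them as a clade.
II: derived state 'no' in Beta, Eta, Theta, and Zeta only — synapomorphy for {Beta, Eta, Theta, Zeta}.
III: derived state 'yes' in Zeta only — an autapomorphy, so it tells us nothing about relationships among taxa.
IV (state 'no') occurs in Eta and Theta but conflicts with the nesting implied by the other characters — most parsimoniously interpreted as homoplasy.
Only Beta and Eta show the derived state 'yes' for V, supporting them as a clade.
VI (derived state 'yes') is unique to Zeta (autapomorphy; uninformative for grouping).
Most parsimonious ingroup topology: (((Eta,Beta),(Theta,Zeta)),Epsilon).
Epsilon is sister to the clade containing all other ingroup taxa, so it is the earliest-diverging (most basal) ingroup lineage.

Epsilon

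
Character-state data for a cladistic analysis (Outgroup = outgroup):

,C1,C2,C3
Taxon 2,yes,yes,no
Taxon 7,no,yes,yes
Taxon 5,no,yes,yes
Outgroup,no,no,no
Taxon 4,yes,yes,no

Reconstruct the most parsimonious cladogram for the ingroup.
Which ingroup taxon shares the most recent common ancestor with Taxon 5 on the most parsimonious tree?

The outgroup has state 'no' for every character, so 'yes' is the derived state throughout.
Only Taxon 2 and Taxon 4 show the derived state 'yes' for C1, supporting them as a clade.
All ingroup taxa share the derived state 'yes' for C2; it defines the ingroup but does not resolve relationships within it.
C3 (derived state 'yes') is shared by Taxon 5 and Taxon 7 — a synapomorphy uniting that clade.
Most parsimonious ingroup topology: ((Taxon 4,Taxon 2),(Taxon 5,Taxon 7)).
Taxon 5 and Taxon 7 form a cherry on this tree, so they are sister taxa.

Taxon 7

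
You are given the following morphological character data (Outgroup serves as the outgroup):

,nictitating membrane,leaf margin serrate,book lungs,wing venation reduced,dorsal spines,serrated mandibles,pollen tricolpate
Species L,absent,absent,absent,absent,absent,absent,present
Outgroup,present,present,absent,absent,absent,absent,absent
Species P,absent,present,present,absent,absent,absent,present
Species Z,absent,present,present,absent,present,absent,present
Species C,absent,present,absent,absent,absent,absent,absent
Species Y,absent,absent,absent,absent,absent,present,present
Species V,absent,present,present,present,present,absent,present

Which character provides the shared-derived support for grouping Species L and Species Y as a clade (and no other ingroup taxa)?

leaf margin serrate

Character polarity is set by the outgroup: the derived state is whichever differs from the outgroup's state, so for nictitating membrane, leaf margin serrate the derived state is 'absent', and for the remaining characters it is 'present'.
nictitating membrane (derived state 'absent') is shared by all ingroup taxa — unites the whole ingroup.
leaf margin serrate (derived state 'absent') is shared by Species L and Species Y — a synapomorphy uniting that clade.
book lungs (derived state 'present') is shared by Species P, Species V, and Species Z — a synapomorphy uniting that clade.
wing venation reduced (derived state 'present') is unique to Species V (autapomorphy; uninformative for grouping).
Only Species V and Species Z show the derived state 'present' for dorsal spines, supporting them as a clade.
serrated mandibles: derived state 'present' in Species Y only — an autapomorphy, so it tells us nothing about relationships among taxa.
pollen tricolpate (derived state 'present') is shared by Species L, Species P, Species V, Species Y, and Species Z — a synapomorphy uniting that clade.
Most parsimonious ingroup topology: (((Species P,(Species V,Species Z)),(Species Y,Species L)),Species C).
The clade {Species L, Species Y} is supported by leaf margin serrate: its derived state 'absent' occurs in exactly those taxa and in no other taxon (including the outgroup).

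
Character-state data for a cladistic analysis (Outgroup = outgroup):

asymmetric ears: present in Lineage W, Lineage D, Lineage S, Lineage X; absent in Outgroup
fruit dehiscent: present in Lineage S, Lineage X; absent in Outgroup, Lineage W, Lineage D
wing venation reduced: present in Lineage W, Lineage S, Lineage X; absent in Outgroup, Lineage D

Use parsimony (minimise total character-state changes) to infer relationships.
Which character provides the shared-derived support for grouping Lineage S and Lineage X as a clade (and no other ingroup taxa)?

The outgroup has state 'absent' for every character, so 'present' is the derived state throughout.
asymmetric ears (derived state 'present') is shared by all ingroup taxa — unites the whole ingroup.
fruit dehiscent: derived state 'present' in Lineage S and Lineage X only — synapomorphy for {Lineage S, Lineage X}.
wing venation reduced (derived state 'present') is shared by Lineage S, Lineage W, and Lineage X — a synapomorphy uniting that clade.
Most parsimonious ingroup topology: ((Lineage W,(Lineage S,Lineage X)),Lineage D).
The clade {Lineage S, Lineage X} is supported by fruit dehiscent: its derived state 'present' occurs in exactly those taxa and in no other taxon (including the outgroup).

fruit dehiscent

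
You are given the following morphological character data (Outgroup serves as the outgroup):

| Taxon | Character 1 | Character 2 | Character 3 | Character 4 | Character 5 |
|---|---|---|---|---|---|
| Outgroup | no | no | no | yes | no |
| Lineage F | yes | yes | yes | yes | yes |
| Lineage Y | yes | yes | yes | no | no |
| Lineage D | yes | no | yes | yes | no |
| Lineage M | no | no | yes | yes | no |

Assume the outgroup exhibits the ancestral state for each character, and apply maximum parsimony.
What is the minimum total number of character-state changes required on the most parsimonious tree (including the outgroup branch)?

Character polarity is set by the outgroup: the derived state is whichever differs from the outgroup's state, so for Character 4 the derived state is 'no', and for the remaining characters it is 'yes'.
Character 1: derived state 'yes' in Lineage D, Lineage F, and Lineage Y only — synapomorphy for {Lineage D, Lineage F, Lineage Y}.
Character 2 (derived state 'yes') is shared by Lineage F and Lineage Y — a synapomorphy uniting that clade.
Character 3 (derived state 'yes') is shared by all ingroup taxa — unites the whole ingroup.
Character 4 (derived state 'no') is unique to Lineage Y (autapomorphy; uninformative for grouping).
Character 5: derived state 'yes' in Lineage F only — an autapomorphy, so it tells us nothing about relationships among taxa.
Most parsimonious ingroup topology: (((Lineage F,Lineage Y),Lineage D),Lineage M).
Changes per character on this tree: Character 1: 1; Character 2: 1; Character 3: 1; Character 4: 1; Character 5: 1.
Total = 5.

5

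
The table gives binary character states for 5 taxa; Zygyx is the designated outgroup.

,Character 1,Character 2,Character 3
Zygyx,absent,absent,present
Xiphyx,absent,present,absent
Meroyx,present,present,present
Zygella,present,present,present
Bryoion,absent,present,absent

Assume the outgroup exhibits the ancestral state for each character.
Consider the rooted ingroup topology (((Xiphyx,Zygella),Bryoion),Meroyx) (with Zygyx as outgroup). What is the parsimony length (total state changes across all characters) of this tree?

5

Map each character onto (((Xiphyx,Zygella),Bryoion),Meroyx) (rooted by Zygyx) and count the minimum state changes it requires (Fitch parsimony):
Character 1: 2; Character 2: 1; Character 3: 2.
Total tree length = 5.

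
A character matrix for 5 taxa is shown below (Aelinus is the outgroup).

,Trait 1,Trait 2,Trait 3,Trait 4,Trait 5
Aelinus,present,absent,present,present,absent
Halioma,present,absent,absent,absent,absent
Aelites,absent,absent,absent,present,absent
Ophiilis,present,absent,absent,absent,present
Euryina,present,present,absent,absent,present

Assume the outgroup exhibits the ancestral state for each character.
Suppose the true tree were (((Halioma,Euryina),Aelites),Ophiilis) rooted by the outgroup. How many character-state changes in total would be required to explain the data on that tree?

7

Map each character onto (((Halioma,Euryina),Aelites),Ophiilis) (rooted by Aelinus) and count the minimum state changes it requires (Fitch parsimony):
Trait 1: 1; Trait 2: 1; Trait 3: 1; Trait 4: 2; Trait 5: 2.
Total tree length = 7.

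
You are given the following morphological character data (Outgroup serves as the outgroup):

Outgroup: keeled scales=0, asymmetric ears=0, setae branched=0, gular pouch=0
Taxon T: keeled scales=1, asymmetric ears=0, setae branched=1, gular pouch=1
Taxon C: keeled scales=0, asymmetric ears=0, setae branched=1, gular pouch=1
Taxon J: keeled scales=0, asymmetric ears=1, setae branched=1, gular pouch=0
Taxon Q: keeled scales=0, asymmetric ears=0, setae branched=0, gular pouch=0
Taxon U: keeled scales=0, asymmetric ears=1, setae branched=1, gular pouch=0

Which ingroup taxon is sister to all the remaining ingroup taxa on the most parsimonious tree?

Taxon Q

The outgroup has state '0' for every character, so '1' is the derived state throughout.
keeled scales: derived state '1' in Taxon T only — an autapomorphy, so it tells us nothing about relationships among taxa.
Only Taxon J and Taxon U show the derived state '1' for asymmetric ears, supporting them as a clade.
setae branched: derived state '1' in Taxon C, Taxon J, Taxon T, and Taxon U only — synapomorphy for {Taxon C, Taxon J, Taxon T, Taxon U}.
gular pouch: derived state '1' in Taxon C and Taxon T only — synapomorphy for {Taxon C, Taxon T}.
Most parsimonious ingroup topology: (((Taxon T,Taxon C),(Taxon J,Taxon U)),Taxon Q).
Taxon Q is sister to the clade containing all other ingroup taxa, so it is the earliest-diverging (most basal) ingroup lineage.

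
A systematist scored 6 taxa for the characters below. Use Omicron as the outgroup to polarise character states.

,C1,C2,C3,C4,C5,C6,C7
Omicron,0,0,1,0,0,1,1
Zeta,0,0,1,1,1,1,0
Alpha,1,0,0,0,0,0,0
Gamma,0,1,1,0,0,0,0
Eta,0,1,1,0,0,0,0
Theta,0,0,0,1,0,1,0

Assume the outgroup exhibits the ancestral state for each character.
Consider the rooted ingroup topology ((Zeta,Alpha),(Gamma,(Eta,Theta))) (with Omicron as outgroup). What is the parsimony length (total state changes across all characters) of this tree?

Map each character onto ((Zeta,Alpha),(Gamma,(Eta,Theta))) (rooted by Omicron) and count the minimum state changes it requires (Fitch parsimony):
C1: 1; C2: 2; C3: 2; C4: 2; C5: 1; C6: 3; C7: 1.
Total tree length = 12.

12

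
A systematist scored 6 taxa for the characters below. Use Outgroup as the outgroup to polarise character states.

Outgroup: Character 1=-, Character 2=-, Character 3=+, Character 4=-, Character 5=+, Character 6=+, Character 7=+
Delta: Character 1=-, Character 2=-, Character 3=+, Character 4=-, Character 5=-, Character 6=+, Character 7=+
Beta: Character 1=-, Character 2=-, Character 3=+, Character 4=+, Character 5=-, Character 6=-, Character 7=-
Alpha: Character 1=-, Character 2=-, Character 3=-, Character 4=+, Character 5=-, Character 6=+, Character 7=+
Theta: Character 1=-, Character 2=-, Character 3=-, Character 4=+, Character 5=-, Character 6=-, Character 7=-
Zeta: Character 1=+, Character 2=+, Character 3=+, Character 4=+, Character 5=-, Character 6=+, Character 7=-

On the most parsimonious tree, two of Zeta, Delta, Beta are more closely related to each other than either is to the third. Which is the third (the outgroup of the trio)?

Character polarity is set by the outgroup: the derived state is whichever differs from the outgroup's state, so for Character 3, Character 5, Character 6, Character 7 the derived state is '-', and for the remaining characters it is '+'.
Character 1 (derived state '+') is unique to Zeta (autapomorphy; uninformative for grouping).
Character 2 (derived state '+') is unique to Zeta (autapomorphy; uninformative for grouping).
Character 3 (state '-') occurs in Alpha and Theta but conflicts with the nesting implied by the other characters — most parsimoniously interpreted as homoplasy.
Character 4: derived state '+' in Alpha, Beta, Theta, and Zeta only — synapomorphy for {Alpha, Beta, Theta, Zeta}.
Character 5 (derived state '-') is shared by all ingroup taxa — unites the whole ingroup.
Character 6 (derived state '-') is shared by Beta and Theta — a synapomorphy uniting that clade.
Character 7 (derived state '-') is shared by Beta, Theta, and Zeta — a synapomorphy uniting that clade.
Most parsimonious ingroup topology: (Delta,(((Beta,Theta),Zeta),Alpha)).
Zeta and Beta share a more recent common ancestor with each other than either does with Delta, so Delta is the least closely related of the three.

Delta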